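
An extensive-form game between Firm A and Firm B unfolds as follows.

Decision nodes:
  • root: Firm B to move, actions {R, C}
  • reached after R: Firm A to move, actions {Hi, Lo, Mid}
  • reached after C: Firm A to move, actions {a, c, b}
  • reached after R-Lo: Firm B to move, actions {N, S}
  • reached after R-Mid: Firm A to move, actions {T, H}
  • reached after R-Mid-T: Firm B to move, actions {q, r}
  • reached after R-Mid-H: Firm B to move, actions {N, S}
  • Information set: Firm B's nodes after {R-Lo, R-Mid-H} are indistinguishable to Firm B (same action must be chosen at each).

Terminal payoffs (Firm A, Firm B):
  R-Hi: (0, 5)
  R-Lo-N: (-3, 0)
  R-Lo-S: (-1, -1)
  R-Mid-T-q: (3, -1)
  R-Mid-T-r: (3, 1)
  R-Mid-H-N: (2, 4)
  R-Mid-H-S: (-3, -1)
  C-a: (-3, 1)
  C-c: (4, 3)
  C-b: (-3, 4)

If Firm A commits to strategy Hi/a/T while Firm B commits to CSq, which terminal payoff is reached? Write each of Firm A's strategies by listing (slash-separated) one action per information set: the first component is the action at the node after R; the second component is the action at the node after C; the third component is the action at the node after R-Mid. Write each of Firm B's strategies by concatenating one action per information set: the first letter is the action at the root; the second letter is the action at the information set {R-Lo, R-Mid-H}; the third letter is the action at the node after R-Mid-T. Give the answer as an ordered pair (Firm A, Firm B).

(-3, 1)

Trace the play path from the root:
  Firm B plays C
  Firm A plays a at [C]
→ terminal payoff (-3, 1).
(Firm A's choice at the node after R is never reached on this path, so it doesn't affect the outcome.)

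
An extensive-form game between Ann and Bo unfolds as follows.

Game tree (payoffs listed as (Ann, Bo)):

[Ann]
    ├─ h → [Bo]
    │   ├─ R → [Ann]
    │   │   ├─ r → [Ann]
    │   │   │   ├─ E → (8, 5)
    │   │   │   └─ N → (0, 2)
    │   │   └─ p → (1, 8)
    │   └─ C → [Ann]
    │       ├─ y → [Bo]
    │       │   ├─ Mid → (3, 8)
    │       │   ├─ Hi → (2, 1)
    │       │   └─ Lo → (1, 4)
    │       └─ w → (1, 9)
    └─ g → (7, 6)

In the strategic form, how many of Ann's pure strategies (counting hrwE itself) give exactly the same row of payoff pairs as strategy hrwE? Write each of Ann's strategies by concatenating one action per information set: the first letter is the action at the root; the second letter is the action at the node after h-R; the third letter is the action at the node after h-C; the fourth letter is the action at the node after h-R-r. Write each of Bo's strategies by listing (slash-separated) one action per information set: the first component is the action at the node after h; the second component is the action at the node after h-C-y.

1

Row for hrwE (columns R/Mid, R/Hi, R/Lo, C/Mid, C/Hi, C/Lo): (8,5) (8,5) (8,5) (1,9) (1,9) (1,9).
Every one of Ann's information sets is on the play path for some reply by Bo when Ann follows hrwE.
Changing the action at any of them therefore changes at least one column, so only hrwE itself gives this row.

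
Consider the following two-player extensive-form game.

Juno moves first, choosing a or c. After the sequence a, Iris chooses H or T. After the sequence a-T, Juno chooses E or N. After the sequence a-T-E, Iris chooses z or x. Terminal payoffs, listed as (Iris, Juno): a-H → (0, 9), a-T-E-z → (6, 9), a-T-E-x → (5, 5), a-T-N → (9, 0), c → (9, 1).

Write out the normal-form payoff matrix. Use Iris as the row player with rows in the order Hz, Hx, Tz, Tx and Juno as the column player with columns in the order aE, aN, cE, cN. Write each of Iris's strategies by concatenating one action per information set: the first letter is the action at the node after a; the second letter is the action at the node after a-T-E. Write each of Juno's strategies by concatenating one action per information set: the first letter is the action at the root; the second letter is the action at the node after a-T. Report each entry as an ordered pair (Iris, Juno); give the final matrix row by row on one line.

Row Hz: aE→(0,9), aN→(0,9), cE→(9,1), cN→(9,1)
Row Hx: aE→(0,9), aN→(0,9), cE→(9,1), cN→(9,1)
Row Tz: aE→(6,9), aN→(9,0), cE→(9,1), cN→(9,1)
Row Tx: aE→(5,5), aN→(9,0), cE→(9,1), cN→(9,1)

Hz: (0,9) (0,9) (9,1) (9,1) | Hx: (0,9) (0,9) (9,1) (9,1) | Tz: (6,9) (9,0) (9,1) (9,1) | Tx: (5,5) (9,0) (9,1) (9,1)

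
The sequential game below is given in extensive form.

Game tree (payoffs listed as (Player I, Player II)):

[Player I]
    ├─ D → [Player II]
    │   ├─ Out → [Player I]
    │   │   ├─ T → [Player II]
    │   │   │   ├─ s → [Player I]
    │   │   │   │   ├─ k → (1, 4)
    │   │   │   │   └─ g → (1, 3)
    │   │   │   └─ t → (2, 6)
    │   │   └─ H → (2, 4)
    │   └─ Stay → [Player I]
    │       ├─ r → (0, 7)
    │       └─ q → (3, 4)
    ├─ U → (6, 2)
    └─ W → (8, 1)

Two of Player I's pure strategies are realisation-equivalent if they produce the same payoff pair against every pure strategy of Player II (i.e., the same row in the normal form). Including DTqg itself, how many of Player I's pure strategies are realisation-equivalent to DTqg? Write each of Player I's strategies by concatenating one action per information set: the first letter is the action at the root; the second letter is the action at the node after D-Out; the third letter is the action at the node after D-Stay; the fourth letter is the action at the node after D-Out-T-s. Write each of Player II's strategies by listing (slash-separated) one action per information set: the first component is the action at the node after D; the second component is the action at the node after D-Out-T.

1

Row for DTqg (columns Out/s, Out/t, Stay/s, Stay/t): (1,3) (2,6) (3,4) (3,4).
Every one of Player I's information sets is on the play path for some reply by Player II when Player I follows DTqg.
Changing the action at any of them therefore changes at least one column, so only DTqg itself gives this row.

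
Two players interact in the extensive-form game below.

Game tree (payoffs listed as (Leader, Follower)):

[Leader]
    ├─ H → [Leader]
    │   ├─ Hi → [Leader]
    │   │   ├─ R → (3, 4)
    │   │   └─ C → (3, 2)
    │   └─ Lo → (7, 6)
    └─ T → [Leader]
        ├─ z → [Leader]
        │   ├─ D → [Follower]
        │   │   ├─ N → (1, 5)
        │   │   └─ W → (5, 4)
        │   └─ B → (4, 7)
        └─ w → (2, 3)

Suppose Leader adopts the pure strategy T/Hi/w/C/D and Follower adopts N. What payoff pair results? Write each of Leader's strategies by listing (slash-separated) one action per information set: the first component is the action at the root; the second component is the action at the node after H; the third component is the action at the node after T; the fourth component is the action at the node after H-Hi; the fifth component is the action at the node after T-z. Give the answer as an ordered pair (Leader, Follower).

(2, 3)

Trace the play path from the root:
  Leader plays T
  Leader plays w at [T]
→ terminal payoff (2, 3).
(Leader's choice at the node after H is never reached on this path, so it doesn't affect the outcome.)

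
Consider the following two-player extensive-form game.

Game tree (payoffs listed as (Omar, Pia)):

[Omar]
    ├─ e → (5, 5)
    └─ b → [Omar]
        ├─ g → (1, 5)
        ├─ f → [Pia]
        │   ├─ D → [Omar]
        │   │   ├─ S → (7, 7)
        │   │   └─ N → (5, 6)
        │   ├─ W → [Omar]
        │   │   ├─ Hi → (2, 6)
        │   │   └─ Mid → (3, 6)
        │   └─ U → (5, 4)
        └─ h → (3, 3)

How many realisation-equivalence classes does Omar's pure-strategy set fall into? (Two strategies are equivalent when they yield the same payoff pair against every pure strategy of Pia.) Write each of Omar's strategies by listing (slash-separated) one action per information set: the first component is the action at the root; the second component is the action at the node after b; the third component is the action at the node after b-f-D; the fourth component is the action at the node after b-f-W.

Omar has 24 pure strategies: e/g/S/Hi, e/g/S/Mid, e/g/N/Hi, e/g/N/Mid, e/f/S/Hi, e/f/S/Mid, e/f/N/Hi, e/f/N/Mid, e/h/S/Hi, e/h/S/Mid, e/h/N/Hi, e/h/N/Mid, b/g/S/Hi, b/g/S/Mid, b/g/N/Hi, b/g/N/Mid, b/f/S/Hi, b/f/S/Mid, b/f/N/Hi, b/f/N/Mid, b/h/S/Hi, b/h/S/Mid, b/h/N/Hi, b/h/N/Mid. Columns: D, W, U.
{e/g/S/Hi, e/g/S/Mid, e/g/N/Hi, e/g/N/Mid, e/f/S/Hi, e/f/S/Mid, e/f/N/Hi, e/f/N/Mid, e/h/S/Hi, e/h/S/Mid, e/h/N/Hi, e/h/N/Mid} → row (5,5) (5,5) (5,5)
{b/g/S/Hi, b/g/S/Mid, b/g/N/Hi, b/g/N/Mid} → row (1,5) (1,5) (1,5)
{b/f/S/Hi} → row (7,7) (2,6) (5,4)
{b/f/S/Mid} → row (7,7) (3,6) (5,4)
{b/f/N/Hi} → row (5,6) (2,6) (5,4)
{b/f/N/Mid} → row (5,6) (3,6) (5,4)
{b/h/S/Hi, b/h/S/Mid, b/h/N/Hi, b/h/N/Mid} → row (3,3) (3,3) (3,3)
That's 7 distinct rows out of 24 strategies.

7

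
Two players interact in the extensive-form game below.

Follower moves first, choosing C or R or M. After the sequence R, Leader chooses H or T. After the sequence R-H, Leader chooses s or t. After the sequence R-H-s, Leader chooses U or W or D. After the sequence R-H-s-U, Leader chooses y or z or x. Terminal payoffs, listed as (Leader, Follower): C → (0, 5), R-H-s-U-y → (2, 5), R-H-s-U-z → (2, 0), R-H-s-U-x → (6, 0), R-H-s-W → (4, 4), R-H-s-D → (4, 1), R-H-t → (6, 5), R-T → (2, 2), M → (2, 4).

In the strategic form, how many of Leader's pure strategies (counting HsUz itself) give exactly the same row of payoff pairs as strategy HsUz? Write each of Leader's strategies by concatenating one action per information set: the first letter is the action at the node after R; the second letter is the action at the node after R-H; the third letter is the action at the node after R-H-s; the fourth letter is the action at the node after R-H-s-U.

Row for HsUz (columns C, R, M): (0,5) (2,0) (2,4).
Every one of Leader's information sets is on the play path for some reply by Follower when Leader follows HsUz.
Changing the action at any of them therefore changes at least one column, so only HsUz itself gives this row.

1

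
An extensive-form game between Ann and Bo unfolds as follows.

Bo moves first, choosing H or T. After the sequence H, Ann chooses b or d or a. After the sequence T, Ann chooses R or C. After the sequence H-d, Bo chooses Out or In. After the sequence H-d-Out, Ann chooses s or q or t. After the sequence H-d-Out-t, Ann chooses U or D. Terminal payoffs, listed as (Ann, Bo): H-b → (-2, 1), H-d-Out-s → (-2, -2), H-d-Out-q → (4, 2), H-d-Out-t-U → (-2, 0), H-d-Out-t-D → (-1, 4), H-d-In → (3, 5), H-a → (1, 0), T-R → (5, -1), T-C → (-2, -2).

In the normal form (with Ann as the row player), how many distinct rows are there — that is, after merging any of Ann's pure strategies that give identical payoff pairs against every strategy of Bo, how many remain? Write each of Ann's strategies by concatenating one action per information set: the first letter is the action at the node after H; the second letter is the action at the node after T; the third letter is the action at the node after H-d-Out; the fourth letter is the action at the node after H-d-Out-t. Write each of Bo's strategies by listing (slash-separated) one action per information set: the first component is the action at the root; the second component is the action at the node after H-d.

Ann has 36 pure strategies: bRsU, bRsD, bRqU, bRqD, bRtU, bRtD, bCsU, bCsD, bCqU, bCqD, bCtU, bCtD, dRsU, dRsD, dRqU, dRqD, dRtU, dRtD, dCsU, dCsD, dCqU, dCqD, dCtU, dCtD, aRsU, aRsD, aRqU, aRqD, aRtU, aRtD, aCsU, aCsD, aCqU, aCqD, aCtU, aCtD. Columns: H/Out, H/In, T/Out, T/In.
{bRsU, bRsD, bRqU, bRqD, bRtU, bRtD} → row (-2,1) (-2,1) (5,-1) (5,-1)
{bCsU, bCsD, bCqU, bCqD, bCtU, bCtD} → row (-2,1) (-2,1) (-2,-2) (-2,-2)
{dRsU, dRsD} → row (-2,-2) (3,5) (5,-1) (5,-1)
{dRqU, dRqD} → row (4,2) (3,5) (5,-1) (5,-1)
{dRtU} → row (-2,0) (3,5) (5,-1) (5,-1)
{dRtD} → row (-1,4) (3,5) (5,-1) (5,-1)
{dCsU, dCsD} → row (-2,-2) (3,5) (-2,-2) (-2,-2)
{dCqU, dCqD} → row (4,2) (3,5) (-2,-2) (-2,-2)
{dCtU} → row (-2,0) (3,5) (-2,-2) (-2,-2)
{dCtD} → row (-1,4) (3,5) (-2,-2) (-2,-2)
{aRsU, aRsD, aRqU, aRqD, aRtU, aRtD} → row (1,0) (1,0) (5,-1) (5,-1)
{aCsU, aCsD, aCqU, aCqD, aCtU, aCtD} → row (1,0) (1,0) (-2,-2) (-2,-2)
That's 12 distinct rows out of 36 strategies.

12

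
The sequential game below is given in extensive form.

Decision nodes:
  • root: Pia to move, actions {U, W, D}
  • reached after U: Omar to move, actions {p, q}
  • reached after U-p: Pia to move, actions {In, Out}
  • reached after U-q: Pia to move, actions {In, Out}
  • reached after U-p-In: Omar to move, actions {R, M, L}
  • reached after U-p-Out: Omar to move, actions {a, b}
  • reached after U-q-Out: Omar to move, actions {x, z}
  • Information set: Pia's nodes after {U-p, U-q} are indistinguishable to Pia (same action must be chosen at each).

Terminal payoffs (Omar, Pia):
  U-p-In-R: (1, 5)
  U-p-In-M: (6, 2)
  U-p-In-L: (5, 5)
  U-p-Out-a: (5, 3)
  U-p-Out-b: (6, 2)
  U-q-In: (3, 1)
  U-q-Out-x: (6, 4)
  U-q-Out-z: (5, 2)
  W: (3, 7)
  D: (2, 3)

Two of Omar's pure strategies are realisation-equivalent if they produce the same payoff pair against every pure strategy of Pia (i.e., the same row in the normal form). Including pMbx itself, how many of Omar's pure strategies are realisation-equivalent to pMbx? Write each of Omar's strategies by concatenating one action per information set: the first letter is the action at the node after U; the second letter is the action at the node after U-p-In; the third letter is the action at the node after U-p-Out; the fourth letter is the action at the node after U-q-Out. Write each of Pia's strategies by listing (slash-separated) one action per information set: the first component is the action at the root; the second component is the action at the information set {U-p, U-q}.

Row for pMbx (columns U/In, U/Out, W/In, W/Out, D/In, D/Out): (6,2) (6,2) (3,7) (3,7) (2,3) (2,3).
Under pMbx, Omar's choice at the node after U-q-Out can never be reached regardless of what Pia does, so varying those choices leaves every outcome unchanged.
Holding the reachable choices fixed and varying the unreachable one freely already gives 2 equivalent strategies.
No other strategy reproduces this row, so those 2 are the full class: pMbx, pMbz.

2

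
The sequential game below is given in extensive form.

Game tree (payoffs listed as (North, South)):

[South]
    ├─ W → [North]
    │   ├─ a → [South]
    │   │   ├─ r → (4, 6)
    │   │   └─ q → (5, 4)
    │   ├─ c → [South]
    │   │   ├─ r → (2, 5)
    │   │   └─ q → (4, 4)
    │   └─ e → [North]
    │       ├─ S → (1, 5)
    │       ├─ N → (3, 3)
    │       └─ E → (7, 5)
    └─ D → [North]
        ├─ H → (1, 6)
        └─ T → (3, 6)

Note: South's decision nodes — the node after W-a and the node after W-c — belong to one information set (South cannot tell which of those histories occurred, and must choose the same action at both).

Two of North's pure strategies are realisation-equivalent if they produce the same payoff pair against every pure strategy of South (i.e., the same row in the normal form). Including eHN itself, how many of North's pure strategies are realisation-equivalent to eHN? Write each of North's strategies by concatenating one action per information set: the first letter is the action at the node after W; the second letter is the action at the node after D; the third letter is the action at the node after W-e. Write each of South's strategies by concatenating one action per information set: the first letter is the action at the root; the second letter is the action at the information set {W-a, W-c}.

1

Row for eHN (columns Wr, Wq, Dr, Dq): (3,3) (3,3) (1,6) (1,6).
Every one of North's information sets is on the play path for some reply by South when North follows eHN.
Changing the action at any of them therefore changes at least one column, so only eHN itself gives this row.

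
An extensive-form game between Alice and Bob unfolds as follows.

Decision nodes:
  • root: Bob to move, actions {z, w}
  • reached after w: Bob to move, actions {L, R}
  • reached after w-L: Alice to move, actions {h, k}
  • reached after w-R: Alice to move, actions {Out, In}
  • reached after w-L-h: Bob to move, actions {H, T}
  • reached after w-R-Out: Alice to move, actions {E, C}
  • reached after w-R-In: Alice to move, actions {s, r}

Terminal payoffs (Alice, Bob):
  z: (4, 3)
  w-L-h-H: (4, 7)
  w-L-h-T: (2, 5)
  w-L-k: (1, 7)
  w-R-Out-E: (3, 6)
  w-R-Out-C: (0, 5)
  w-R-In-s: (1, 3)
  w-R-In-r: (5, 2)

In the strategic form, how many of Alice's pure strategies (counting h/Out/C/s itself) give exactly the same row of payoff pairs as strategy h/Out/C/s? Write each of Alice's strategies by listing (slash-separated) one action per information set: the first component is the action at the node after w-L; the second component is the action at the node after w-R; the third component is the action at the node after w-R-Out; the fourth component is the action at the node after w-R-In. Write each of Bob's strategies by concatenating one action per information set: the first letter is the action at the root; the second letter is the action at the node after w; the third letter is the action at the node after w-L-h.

Row for h/Out/C/s (columns zLH, zLT, zRH, zRT, wLH, wLT, wRH, wRT): (4,3) (4,3) (4,3) (4,3) (4,7) (2,5) (0,5) (0,5).
Under h/Out/C/s, Alice's choice at the node after w-R-In can never be reached regardless of what Bob does, so varying those choices leaves every outcome unchanged.
Holding the reachable choices fixed and varying the unreachable one freely already gives 2 equivalent strategies.
No other strategy reproduces this row, so those 2 are the full class: h/Out/C/s, h/Out/C/r.

2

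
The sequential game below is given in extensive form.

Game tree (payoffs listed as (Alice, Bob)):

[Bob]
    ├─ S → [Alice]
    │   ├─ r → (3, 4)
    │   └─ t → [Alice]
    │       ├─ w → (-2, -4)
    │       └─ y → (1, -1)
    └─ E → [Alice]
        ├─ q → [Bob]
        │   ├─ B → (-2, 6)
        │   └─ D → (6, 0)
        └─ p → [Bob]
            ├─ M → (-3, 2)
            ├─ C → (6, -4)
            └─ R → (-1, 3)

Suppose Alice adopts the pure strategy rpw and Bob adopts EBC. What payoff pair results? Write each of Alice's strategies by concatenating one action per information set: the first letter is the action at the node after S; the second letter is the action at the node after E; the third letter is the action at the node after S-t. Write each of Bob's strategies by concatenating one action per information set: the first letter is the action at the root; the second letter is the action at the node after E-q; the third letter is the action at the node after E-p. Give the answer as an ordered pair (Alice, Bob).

Trace the play path from the root:
  Bob plays E
  Alice plays p at [E]
  Bob plays C at [E-p]
→ terminal payoff (6, -4).
(Alice's choice at the node after S is never reached on this path, so it doesn't affect the outcome.)

(6, -4)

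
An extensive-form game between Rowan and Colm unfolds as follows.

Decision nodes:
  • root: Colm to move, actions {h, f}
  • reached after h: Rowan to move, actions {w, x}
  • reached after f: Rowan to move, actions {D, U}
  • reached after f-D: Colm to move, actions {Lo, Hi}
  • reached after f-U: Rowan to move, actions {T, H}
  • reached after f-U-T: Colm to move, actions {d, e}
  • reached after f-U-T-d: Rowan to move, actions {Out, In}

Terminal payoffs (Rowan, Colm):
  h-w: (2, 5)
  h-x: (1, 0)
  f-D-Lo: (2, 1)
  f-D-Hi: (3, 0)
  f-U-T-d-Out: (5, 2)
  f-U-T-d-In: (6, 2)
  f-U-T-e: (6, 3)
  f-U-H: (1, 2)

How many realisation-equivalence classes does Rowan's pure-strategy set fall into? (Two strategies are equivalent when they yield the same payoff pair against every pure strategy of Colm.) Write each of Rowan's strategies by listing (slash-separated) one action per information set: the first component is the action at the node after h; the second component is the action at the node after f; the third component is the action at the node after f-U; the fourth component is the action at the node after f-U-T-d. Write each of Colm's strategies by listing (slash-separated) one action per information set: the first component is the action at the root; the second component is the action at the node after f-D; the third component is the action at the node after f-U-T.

Rowan has 16 pure strategies: w/D/T/Out, w/D/T/In, w/D/H/Out, w/D/H/In, w/U/T/Out, w/U/T/In, w/U/H/Out, w/U/H/In, x/D/T/Out, x/D/T/In, x/D/H/Out, x/D/H/In, x/U/T/Out, x/U/T/In, x/U/H/Out, x/U/H/In. Columns: h/Lo/d, h/Lo/e, h/Hi/d, h/Hi/e, f/Lo/d, f/Lo/e, f/Hi/d, f/Hi/e.
{w/D/T/Out, w/D/T/In, w/D/H/Out, w/D/H/In} → row (2,5) (2,5) (2,5) (2,5) (2,1) (2,1) (3,0) (3,0)
{w/U/T/Out} → row (2,5) (2,5) (2,5) (2,5) (5,2) (6,3) (5,2) (6,3)
{w/U/T/In} → row (2,5) (2,5) (2,5) (2,5) (6,2) (6,3) (6,2) (6,3)
{w/U/H/Out, w/U/H/In} → row (2,5) (2,5) (2,5) (2,5) (1,2) (1,2) (1,2) (1,2)
{x/D/T/Out, x/D/T/In, x/D/H/Out, x/D/H/In} → row (1,0) (1,0) (1,0) (1,0) (2,1) (2,1) (3,0) (3,0)
{x/U/T/Out} → row (1,0) (1,0) (1,0) (1,0) (5,2) (6,3) (5,2) (6,3)
{x/U/T/In} → row (1,0) (1,0) (1,0) (1,0) (6,2) (6,3) (6,2) (6,3)
{x/U/H/Out, x/U/H/In} → row (1,0) (1,0) (1,0) (1,0) (1,2) (1,2) (1,2) (1,2)
That's 8 distinct rows out of 16 strategies.

8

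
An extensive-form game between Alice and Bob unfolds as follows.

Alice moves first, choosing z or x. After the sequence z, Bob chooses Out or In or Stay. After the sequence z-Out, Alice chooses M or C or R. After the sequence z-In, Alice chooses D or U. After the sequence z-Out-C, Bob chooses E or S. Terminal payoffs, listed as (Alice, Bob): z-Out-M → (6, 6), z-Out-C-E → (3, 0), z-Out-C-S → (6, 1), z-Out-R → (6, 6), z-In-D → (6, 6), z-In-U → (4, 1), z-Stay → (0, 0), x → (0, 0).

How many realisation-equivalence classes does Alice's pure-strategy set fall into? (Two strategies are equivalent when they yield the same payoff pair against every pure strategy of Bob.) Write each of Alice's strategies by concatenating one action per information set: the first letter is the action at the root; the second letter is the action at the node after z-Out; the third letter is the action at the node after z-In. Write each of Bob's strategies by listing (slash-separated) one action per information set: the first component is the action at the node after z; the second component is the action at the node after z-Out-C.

5

Alice has 12 pure strategies: zMD, zMU, zCD, zCU, zRD, zRU, xMD, xMU, xCD, xCU, xRD, xRU. Columns: Out/E, Out/S, In/E, In/S, Stay/E, Stay/S.
{zMD, zRD} → row (6,6) (6,6) (6,6) (6,6) (0,0) (0,0)
{zMU, zRU} → row (6,6) (6,6) (4,1) (4,1) (0,0) (0,0)
{zCD} → row (3,0) (6,1) (6,6) (6,6) (0,0) (0,0)
{zCU} → row (3,0) (6,1) (4,1) (4,1) (0,0) (0,0)
{xMD, xMU, xCD, xCU, xRD, xRU} → row (0,0) (0,0) (0,0) (0,0) (0,0) (0,0)
That's 5 distinct rows out of 12 strategies.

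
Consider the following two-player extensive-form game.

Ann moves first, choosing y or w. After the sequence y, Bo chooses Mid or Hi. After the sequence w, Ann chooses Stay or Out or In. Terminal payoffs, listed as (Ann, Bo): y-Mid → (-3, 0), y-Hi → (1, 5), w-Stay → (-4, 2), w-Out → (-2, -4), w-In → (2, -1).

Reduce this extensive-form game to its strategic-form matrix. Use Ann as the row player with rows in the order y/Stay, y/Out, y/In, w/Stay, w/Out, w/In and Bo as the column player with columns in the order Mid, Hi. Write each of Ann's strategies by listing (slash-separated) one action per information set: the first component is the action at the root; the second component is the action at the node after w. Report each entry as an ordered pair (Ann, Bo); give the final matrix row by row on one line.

Row y/Stay: Mid→(-3,0), Hi→(1,5)
Row y/Out: Mid→(-3,0), Hi→(1,5)
Row y/In: Mid→(-3,0), Hi→(1,5)
Row w/Stay: Mid→(-4,2), Hi→(-4,2)
Row w/Out: Mid→(-2,-4), Hi→(-2,-4)
Row w/In: Mid→(2,-1), Hi→(2,-1)

y/Stay: (-3,0) (1,5) | y/Out: (-3,0) (1,5) | y/In: (-3,0) (1,5) | w/Stay: (-4,2) (-4,2) | w/Out: (-2,-4) (-2,-4) | w/In: (2,-1) (2,-1)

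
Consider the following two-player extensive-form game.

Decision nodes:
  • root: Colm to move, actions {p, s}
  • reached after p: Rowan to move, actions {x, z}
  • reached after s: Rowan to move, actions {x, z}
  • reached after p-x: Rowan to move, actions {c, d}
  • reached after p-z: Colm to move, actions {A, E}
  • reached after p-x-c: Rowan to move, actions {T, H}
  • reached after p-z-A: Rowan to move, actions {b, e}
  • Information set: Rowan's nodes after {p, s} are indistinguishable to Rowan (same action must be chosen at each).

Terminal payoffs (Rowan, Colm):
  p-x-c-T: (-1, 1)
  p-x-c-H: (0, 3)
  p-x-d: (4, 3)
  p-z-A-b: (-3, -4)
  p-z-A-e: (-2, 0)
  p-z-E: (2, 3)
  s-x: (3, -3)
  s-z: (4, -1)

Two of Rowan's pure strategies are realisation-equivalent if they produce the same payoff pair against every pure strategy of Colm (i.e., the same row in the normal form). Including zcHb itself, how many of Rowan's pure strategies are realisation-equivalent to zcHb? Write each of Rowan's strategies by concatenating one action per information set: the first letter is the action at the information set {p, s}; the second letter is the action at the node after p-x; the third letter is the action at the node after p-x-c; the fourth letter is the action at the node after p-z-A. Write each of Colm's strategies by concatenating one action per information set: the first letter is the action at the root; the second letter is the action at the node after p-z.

4

Row for zcHb (columns pA, pE, sA, sE): (-3,-4) (2,3) (4,-1) (4,-1).
Under zcHb, Rowan's choice at the node after p-x and at the node after p-x-c can never be reached regardless of what Colm does, so varying those choices leaves every outcome unchanged.
Holding the reachable choices fixed and varying the unreachable ones freely already gives 2 × 2 = 4 equivalent strategies.
No other strategy reproduces this row, so those 4 are the full class: zcTb, zcHb, zdTb, zdHb.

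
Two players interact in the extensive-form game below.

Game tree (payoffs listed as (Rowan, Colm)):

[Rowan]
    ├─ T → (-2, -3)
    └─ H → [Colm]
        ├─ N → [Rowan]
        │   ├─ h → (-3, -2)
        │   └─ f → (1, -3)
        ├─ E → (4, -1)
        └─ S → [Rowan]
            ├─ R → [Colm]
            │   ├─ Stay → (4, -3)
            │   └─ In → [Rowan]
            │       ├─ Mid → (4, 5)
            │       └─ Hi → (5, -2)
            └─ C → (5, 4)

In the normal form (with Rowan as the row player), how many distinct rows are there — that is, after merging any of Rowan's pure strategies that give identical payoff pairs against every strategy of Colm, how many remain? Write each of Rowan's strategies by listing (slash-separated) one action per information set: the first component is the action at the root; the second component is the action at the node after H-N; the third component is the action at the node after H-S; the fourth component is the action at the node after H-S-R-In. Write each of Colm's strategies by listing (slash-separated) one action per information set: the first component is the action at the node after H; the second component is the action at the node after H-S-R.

Rowan has 16 pure strategies: T/h/R/Mid, T/h/R/Hi, T/h/C/Mid, T/h/C/Hi, T/f/R/Mid, T/f/R/Hi, T/f/C/Mid, T/f/C/Hi, H/h/R/Mid, H/h/R/Hi, H/h/C/Mid, H/h/C/Hi, H/f/R/Mid, H/f/R/Hi, H/f/C/Mid, H/f/C/Hi. Columns: N/Stay, N/In, E/Stay, E/In, S/Stay, S/In.
{T/h/R/Mid, T/h/R/Hi, T/h/C/Mid, T/h/C/Hi, T/f/R/Mid, T/f/R/Hi, T/f/C/Mid, T/f/C/Hi} → row (-2,-3) (-2,-3) (-2,-3) (-2,-3) (-2,-3) (-2,-3)
{H/h/R/Mid} → row (-3,-2) (-3,-2) (4,-1) (4,-1) (4,-3) (4,5)
{H/h/R/Hi} → row (-3,-2) (-3,-2) (4,-1) (4,-1) (4,-3) (5,-2)
{H/h/C/Mid, H/h/C/Hi} → row (-3,-2) (-3,-2) (4,-1) (4,-1) (5,4) (5,4)
{H/f/R/Mid} → row (1,-3) (1,-3) (4,-1) (4,-1) (4,-3) (4,5)
{H/f/R/Hi} → row (1,-3) (1,-3) (4,-1) (4,-1) (4,-3) (5,-2)
{H/f/C/Mid, H/f/C/Hi} → row (1,-3) (1,-3) (4,-1) (4,-1) (5,4) (5,4)
That's 7 distinct rows out of 16 strategies.

7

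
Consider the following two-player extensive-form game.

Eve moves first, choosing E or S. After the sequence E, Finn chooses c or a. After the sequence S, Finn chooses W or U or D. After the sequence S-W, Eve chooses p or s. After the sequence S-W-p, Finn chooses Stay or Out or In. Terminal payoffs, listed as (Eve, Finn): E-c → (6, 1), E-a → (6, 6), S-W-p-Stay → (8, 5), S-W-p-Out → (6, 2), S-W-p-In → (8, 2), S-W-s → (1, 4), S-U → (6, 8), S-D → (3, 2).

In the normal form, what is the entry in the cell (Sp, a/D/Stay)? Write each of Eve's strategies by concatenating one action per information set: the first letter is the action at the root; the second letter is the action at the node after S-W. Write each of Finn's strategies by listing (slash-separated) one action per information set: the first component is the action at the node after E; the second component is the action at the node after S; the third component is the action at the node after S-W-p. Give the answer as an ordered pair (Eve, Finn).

Trace the play path from the root:
  Eve plays S
  Finn plays D at [S]
→ terminal payoff (3, 2).
(Eve's choice at the node after S-W is never reached on this path, so it doesn't affect the outcome.)

(3, 2)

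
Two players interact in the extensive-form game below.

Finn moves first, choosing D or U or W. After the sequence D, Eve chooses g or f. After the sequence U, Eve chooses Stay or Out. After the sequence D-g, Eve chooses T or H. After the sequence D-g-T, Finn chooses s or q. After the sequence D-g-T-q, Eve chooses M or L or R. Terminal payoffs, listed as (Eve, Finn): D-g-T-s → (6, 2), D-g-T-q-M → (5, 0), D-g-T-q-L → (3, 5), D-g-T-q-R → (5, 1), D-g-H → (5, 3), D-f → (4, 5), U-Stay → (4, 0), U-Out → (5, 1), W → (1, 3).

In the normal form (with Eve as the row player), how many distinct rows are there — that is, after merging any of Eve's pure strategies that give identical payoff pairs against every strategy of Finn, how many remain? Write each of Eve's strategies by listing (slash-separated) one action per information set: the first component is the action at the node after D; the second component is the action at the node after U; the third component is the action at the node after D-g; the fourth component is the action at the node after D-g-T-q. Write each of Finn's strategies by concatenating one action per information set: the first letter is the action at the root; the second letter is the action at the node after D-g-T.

10

Eve has 24 pure strategies: g/Stay/T/M, g/Stay/T/L, g/Stay/T/R, g/Stay/H/M, g/Stay/H/L, g/Stay/H/R, g/Out/T/M, g/Out/T/L, g/Out/T/R, g/Out/H/M, g/Out/H/L, g/Out/H/R, f/Stay/T/M, f/Stay/T/L, f/Stay/T/R, f/Stay/H/M, f/Stay/H/L, f/Stay/H/R, f/Out/T/M, f/Out/T/L, f/Out/T/R, f/Out/H/M, f/Out/H/L, f/Out/H/R. Columns: Ds, Dq, Us, Uq, Ws, Wq.
{g/Stay/T/M} → row (6,2) (5,0) (4,0) (4,0) (1,3) (1,3)
{g/Stay/T/L} → row (6,2) (3,5) (4,0) (4,0) (1,3) (1,3)
{g/Stay/T/R} → row (6,2) (5,1) (4,0) (4,0) (1,3) (1,3)
{g/Stay/H/M, g/Stay/H/L, g/Stay/H/R} → row (5,3) (5,3) (4,0) (4,0) (1,3) (1,3)
{g/Out/T/M} → row (6,2) (5,0) (5,1) (5,1) (1,3) (1,3)
{g/Out/T/L} → row (6,2) (3,5) (5,1) (5,1) (1,3) (1,3)
{g/Out/T/R} → row (6,2) (5,1) (5,1) (5,1) (1,3) (1,3)
{g/Out/H/M, g/Out/H/L, g/Out/H/R} → row (5,3) (5,3) (5,1) (5,1) (1,3) (1,3)
{f/Stay/T/M, f/Stay/T/L, f/Stay/T/R, f/Stay/H/M, f/Stay/H/L, f/Stay/H/R} → row (4,5) (4,5) (4,0) (4,0) (1,3) (1,3)
{f/Out/T/M, f/Out/T/L, f/Out/T/R, f/Out/H/M, f/Out/H/L, f/Out/H/R} → row (4,5) (4,5) (5,1) (5,1) (1,3) (1,3)
That's 10 distinct rows out of 24 strategies.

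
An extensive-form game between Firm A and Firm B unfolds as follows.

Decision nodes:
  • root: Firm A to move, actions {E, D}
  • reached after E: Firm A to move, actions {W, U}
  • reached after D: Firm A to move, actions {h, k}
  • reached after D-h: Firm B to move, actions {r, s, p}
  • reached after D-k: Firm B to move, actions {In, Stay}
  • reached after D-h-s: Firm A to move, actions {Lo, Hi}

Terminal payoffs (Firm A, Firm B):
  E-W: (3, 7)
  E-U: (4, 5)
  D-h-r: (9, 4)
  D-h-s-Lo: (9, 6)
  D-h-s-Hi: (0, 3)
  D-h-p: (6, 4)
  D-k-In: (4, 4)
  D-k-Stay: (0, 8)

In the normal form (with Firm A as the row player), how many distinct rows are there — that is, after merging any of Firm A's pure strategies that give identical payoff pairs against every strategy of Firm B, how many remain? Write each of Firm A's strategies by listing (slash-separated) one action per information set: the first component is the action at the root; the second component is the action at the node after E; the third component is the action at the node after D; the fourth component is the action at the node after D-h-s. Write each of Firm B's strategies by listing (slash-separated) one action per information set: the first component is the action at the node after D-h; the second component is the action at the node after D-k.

Firm A has 16 pure strategies: E/W/h/Lo, E/W/h/Hi, E/W/k/Lo, E/W/k/Hi, E/U/h/Lo, E/U/h/Hi, E/U/k/Lo, E/U/k/Hi, D/W/h/Lo, D/W/h/Hi, D/W/k/Lo, D/W/k/Hi, D/U/h/Lo, D/U/h/Hi, D/U/k/Lo, D/U/k/Hi. Columns: r/In, r/Stay, s/In, s/Stay, p/In, p/Stay.
{E/W/h/Lo, E/W/h/Hi, E/W/k/Lo, E/W/k/Hi} → row (3,7) (3,7) (3,7) (3,7) (3,7) (3,7)
{E/U/h/Lo, E/U/h/Hi, E/U/k/Lo, E/U/k/Hi} → row (4,5) (4,5) (4,5) (4,5) (4,5) (4,5)
{D/W/h/Lo, D/U/h/Lo} → row (9,4) (9,4) (9,6) (9,6) (6,4) (6,4)
{D/W/h/Hi, D/U/h/Hi} → row (9,4) (9,4) (0,3) (0,3) (6,4) (6,4)
{D/W/k/Lo, D/W/k/Hi, D/U/k/Lo, D/U/k/Hi} → row (4,4) (0,8) (4,4) (0,8) (4,4) (0,8)
That's 5 distinct rows out of 16 strategies.

5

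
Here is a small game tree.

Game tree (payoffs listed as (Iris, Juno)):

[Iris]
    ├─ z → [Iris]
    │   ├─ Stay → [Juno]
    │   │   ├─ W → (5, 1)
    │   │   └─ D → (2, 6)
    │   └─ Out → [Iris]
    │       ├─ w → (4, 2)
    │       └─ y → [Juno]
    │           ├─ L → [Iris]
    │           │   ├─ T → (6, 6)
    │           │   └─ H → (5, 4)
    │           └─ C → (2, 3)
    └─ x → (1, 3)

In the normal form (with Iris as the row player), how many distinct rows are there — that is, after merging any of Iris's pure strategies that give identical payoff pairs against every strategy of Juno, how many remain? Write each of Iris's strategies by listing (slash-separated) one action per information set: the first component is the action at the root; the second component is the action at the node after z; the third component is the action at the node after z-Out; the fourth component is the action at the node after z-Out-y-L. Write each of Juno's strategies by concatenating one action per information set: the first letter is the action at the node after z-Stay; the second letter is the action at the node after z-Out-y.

5

Iris has 16 pure strategies: z/Stay/w/T, z/Stay/w/H, z/Stay/y/T, z/Stay/y/H, z/Out/w/T, z/Out/w/H, z/Out/y/T, z/Out/y/H, x/Stay/w/T, x/Stay/w/H, x/Stay/y/T, x/Stay/y/H, x/Out/w/T, x/Out/w/H, x/Out/y/T, x/Out/y/H. Columns: WL, WC, DL, DC.
{z/Stay/w/T, z/Stay/w/H, z/Stay/y/T, z/Stay/y/H} → row (5,1) (5,1) (2,6) (2,6)
{z/Out/w/T, z/Out/w/H} → row (4,2) (4,2) (4,2) (4,2)
{z/Out/y/T} → row (6,6) (2,3) (6,6) (2,3)
{z/Out/y/H} → row (5,4) (2,3) (5,4) (2,3)
{x/Stay/w/T, x/Stay/w/H, x/Stay/y/T, x/Stay/y/H, x/Out/w/T, x/Out/w/H, x/Out/y/T, x/Out/y/H} → row (1,3) (1,3) (1,3) (1,3)
That's 5 distinct rows out of 16 strategies.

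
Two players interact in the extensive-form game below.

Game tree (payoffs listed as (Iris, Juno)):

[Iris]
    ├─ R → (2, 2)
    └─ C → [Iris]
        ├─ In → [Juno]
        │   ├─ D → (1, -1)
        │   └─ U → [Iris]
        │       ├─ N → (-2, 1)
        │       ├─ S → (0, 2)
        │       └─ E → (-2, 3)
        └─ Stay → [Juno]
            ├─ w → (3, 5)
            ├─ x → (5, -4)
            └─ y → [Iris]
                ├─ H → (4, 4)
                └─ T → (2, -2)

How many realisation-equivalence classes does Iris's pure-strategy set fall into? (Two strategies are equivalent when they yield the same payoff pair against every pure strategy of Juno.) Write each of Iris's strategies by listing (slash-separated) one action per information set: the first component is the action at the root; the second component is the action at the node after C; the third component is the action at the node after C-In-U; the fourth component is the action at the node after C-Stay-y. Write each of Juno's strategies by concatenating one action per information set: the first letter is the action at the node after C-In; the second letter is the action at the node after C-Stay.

Iris has 24 pure strategies: R/In/N/H, R/In/N/T, R/In/S/H, R/In/S/T, R/In/E/H, R/In/E/T, R/Stay/N/H, R/Stay/N/T, R/Stay/S/H, R/Stay/S/T, R/Stay/E/H, R/Stay/E/T, C/In/N/H, C/In/N/T, C/In/S/H, C/In/S/T, C/In/E/H, C/In/E/T, C/Stay/N/H, C/Stay/N/T, C/Stay/S/H, C/Stay/S/T, C/Stay/E/H, C/Stay/E/T. Columns: Dw, Dx, Dy, Uw, Ux, Uy.
{R/In/N/H, R/In/N/T, R/In/S/H, R/In/S/T, R/In/E/H, R/In/E/T, R/Stay/N/H, R/Stay/N/T, R/Stay/S/H, R/Stay/S/T, R/Stay/E/H, R/Stay/E/T} → row (2,2) (2,2) (2,2) (2,2) (2,2) (2,2)
{C/In/N/H, C/In/N/T} → row (1,-1) (1,-1) (1,-1) (-2,1) (-2,1) (-2,1)
{C/In/S/H, C/In/S/T} → row (1,-1) (1,-1) (1,-1) (0,2) (0,2) (0,2)
{C/In/E/H, C/In/E/T} → row (1,-1) (1,-1) (1,-1) (-2,3) (-2,3) (-2,3)
{C/Stay/N/H, C/Stay/S/H, C/Stay/E/H} → row (3,5) (5,-4) (4,4) (3,5) (5,-4) (4,4)
{C/Stay/N/T, C/Stay/S/T, C/Stay/E/T} → row (3,5) (5,-4) (2,-2) (3,5) (5,-4) (2,-2)
That's 6 distinct rows out of 24 strategies.

6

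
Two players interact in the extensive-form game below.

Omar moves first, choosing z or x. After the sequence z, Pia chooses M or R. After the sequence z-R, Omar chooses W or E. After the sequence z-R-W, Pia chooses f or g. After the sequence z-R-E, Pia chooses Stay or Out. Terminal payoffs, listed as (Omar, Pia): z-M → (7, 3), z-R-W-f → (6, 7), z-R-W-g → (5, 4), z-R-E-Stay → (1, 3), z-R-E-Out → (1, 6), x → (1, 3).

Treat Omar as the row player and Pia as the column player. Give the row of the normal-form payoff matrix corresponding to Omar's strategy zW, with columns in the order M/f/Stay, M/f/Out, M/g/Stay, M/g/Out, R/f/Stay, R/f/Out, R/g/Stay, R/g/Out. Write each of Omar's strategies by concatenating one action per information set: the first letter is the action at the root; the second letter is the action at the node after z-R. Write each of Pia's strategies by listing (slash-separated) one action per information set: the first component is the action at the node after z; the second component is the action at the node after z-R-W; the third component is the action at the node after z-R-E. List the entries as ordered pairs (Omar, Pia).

vs M/f/Stay: Omar plays z → Pia plays M at [z] → (7, 3)
vs M/f/Out: Omar plays z → Pia plays M at [z] → (7, 3)
vs M/g/Stay: Omar plays z → Pia plays M at [z] → (7, 3)
vs M/g/Out: Omar plays z → Pia plays M at [z] → (7, 3)
vs R/f/Stay: Omar plays z → Pia plays R at [z] → Omar plays W at [z-R] → Pia plays f at [z-R-W] → (6, 7)
vs R/f/Out: Omar plays z → Pia plays R at [z] → Omar plays W at [z-R] → Pia plays f at [z-R-W] → (6, 7)
vs R/g/Stay: Omar plays z → Pia plays R at [z] → Omar plays W at [z-R] → Pia plays g at [z-R-W] → (5, 4)
vs R/g/Out: Omar plays z → Pia plays R at [z] → Omar plays W at [z-R] → Pia plays g at [z-R-W] → (5, 4)

(7,3) (7,3) (7,3) (7,3) (6,7) (6,7) (5,4) (5,4)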